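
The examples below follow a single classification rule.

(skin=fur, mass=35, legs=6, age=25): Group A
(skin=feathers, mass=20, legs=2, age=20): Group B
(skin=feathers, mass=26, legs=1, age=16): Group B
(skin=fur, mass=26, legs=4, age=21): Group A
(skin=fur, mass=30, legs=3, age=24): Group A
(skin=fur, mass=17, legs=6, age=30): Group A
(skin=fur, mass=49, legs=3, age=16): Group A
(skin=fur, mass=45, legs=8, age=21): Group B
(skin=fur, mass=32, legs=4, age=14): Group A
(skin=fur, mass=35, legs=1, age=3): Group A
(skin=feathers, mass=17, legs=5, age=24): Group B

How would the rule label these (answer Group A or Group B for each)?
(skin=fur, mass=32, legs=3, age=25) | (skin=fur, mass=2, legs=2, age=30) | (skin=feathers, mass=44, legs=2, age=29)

All 'Group A' examples share one property — skin is fur AND legs ≤ 6 — and every 'Group B' example lacks it.
(skin=fur, mass=32, legs=3, age=25): skin is fur, legs = 3 — checks out, so Group A.
(skin=fur, mass=2, legs=2, age=30): skin is fur, legs = 2 — checks out, so Group A.
(skin=feathers, mass=44, legs=2, age=29): skin is feathers, legs = 2 — does not fit, so Group B.

Group A, Group A, Group B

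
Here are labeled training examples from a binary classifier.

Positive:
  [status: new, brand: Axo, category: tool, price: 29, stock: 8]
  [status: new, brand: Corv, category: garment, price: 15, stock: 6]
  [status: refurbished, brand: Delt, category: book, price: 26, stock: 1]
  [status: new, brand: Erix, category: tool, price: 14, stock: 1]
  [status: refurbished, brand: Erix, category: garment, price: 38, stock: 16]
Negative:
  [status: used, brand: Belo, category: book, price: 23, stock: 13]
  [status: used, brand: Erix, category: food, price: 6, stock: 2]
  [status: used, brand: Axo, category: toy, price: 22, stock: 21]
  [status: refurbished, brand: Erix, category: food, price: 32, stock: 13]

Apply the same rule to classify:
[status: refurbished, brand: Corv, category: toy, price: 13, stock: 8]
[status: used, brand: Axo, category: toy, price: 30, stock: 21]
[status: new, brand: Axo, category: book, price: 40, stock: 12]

The common property of the 'Positive' items is: status is not used AND price ≠ 32. No 'Negative' item has it.
[status: refurbished, brand: Corv, category: toy, price: 13, stock: 8]: status is refurbished, price = 13 — meets the rule, so Positive. [status: used, brand: Axo, category: toy, price: 30, stock: 21]: status is used, price = 30 — doesn't qualify, so Negative. [status: new, brand: Axo, category: book, price: 40, stock: 12]: status is new, price = 40 — meets the rule, so Positive.

Positive, Negative, Positive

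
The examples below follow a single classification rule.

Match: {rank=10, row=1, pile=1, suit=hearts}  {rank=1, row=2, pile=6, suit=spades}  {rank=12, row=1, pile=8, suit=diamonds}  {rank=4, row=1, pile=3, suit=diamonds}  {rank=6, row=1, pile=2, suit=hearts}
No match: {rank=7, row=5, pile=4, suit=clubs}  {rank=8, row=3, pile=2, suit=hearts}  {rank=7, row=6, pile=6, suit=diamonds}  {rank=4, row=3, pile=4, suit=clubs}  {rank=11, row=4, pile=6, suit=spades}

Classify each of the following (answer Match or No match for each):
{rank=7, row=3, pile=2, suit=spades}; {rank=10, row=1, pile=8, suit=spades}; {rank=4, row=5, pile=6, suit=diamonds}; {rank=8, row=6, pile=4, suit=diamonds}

No match, Match, No match, No match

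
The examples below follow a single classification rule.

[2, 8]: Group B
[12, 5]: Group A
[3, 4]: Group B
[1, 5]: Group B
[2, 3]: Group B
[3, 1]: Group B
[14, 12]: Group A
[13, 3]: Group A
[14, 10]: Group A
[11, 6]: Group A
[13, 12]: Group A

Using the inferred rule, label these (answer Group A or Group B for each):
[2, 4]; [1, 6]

Group B, Group B

Every 'Group A' example satisfies: sum ≥ 16. None of the 'Group B' examples do.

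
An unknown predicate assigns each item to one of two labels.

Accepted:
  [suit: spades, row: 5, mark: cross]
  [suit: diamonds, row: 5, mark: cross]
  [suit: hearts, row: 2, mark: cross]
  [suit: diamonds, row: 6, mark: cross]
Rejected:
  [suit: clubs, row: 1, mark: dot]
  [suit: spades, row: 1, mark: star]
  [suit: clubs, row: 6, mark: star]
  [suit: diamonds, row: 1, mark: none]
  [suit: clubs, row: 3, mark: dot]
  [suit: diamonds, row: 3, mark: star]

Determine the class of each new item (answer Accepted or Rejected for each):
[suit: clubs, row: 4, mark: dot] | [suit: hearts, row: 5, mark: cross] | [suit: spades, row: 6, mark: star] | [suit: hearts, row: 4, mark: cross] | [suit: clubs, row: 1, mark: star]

Rejected, Accepted, Rejected, Accepted, Rejected

Every 'Accepted' example satisfies: mark is cross. None of the 'Rejected' examples do.
[suit: clubs, row: 4, mark: dot]: mark is dot, does not satisfy this → Rejected.
[suit: hearts, row: 5, mark: cross]: mark is cross, fits → Accepted.
[suit: spades, row: 6, mark: star]: mark is star, does not satisfy this → Rejected.
[suit: hearts, row: 4, mark: cross]: mark is cross, fits → Accepted.
[suit: clubs, row: 1, mark: star]: mark is star, does not satisfy this → Rejected.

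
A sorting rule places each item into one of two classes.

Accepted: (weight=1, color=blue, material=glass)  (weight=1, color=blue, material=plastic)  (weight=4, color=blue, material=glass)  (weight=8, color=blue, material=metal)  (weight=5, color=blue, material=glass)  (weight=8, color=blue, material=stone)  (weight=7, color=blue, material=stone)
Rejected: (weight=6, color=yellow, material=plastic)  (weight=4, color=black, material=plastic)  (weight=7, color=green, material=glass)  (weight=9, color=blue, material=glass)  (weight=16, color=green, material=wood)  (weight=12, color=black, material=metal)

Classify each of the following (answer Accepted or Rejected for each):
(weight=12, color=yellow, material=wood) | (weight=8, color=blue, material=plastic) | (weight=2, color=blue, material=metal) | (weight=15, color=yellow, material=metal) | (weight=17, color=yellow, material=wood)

Rejected, Accepted, Accepted, Rejected, Rejected

Every 'Accepted' example satisfies: color is blue AND weight ≤ 8. None of the 'Rejected' examples do.
Rejected: (weight=12, color=yellow, material=wood), since color is yellow, weight = 12. Accepted: (weight=8, color=blue, material=plastic), since color is blue, weight = 8. Accepted: (weight=2, color=blue, material=metal), since color is blue, weight = 2. Rejected: (weight=15, color=yellow, material=metal), since color is yellow, weight = 15. Rejected: (weight=17, color=yellow, material=wood), since color is yellow, weight = 17.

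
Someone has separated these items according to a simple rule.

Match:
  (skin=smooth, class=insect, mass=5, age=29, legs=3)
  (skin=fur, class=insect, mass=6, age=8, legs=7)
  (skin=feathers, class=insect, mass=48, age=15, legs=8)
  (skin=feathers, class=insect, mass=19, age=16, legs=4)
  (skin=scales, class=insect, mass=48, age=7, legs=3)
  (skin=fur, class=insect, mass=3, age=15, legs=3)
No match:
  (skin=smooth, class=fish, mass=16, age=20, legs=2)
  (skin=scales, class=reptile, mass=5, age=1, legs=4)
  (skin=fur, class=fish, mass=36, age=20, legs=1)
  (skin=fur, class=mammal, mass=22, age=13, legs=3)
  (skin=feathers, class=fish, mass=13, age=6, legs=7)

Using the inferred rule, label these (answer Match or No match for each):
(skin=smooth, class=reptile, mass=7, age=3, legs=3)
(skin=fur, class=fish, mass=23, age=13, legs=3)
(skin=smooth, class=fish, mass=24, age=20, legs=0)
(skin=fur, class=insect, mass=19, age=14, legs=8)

No match, No match, No match, Match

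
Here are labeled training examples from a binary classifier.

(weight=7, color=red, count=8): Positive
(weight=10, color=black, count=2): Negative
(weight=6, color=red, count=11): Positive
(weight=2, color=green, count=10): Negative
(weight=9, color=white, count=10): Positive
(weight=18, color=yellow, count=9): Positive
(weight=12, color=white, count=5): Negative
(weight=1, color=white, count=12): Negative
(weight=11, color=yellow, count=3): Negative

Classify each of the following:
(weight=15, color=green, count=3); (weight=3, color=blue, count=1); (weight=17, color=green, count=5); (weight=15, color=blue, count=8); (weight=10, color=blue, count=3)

Every 'Positive' example satisfies: weight ≥ 6 AND count ≥ 8. None of the 'Negative' examples do.
(weight=15, color=green, count=3): Negative (weight = 15, count = 3). (weight=3, color=blue, count=1): Negative (weight = 3, count = 1). (weight=17, color=green, count=5): Negative (weight = 17, count = 5). (weight=15, color=blue, count=8): Positive (weight = 15, count = 8). (weight=10, color=blue, count=3): Negative (weight = 10, count = 3).

Negative, Negative, Negative, Positive, Negative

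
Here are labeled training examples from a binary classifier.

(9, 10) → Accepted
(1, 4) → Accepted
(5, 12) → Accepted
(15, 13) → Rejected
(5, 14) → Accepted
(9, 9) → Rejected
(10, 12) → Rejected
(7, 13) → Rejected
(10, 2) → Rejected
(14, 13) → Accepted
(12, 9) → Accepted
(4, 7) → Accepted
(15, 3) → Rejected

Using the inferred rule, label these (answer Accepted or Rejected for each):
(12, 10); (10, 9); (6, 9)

The rule appears to be: sum is odd.
(12, 10): 12+10 = 22, fails this test → Rejected. (10, 9): 10+9 = 19, matches → Accepted. (6, 9): 6+9 = 15, matches → Accepted.

Rejected, Accepted, Accepted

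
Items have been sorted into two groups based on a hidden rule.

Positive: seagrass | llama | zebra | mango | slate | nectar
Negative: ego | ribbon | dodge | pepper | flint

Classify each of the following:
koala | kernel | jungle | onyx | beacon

A rule that fits every label: contains 'a' — true of each 'Positive' example, false of each 'Negative' one.
koala: has 'a' — qualifies, so Positive. kernel: no 'a' — fails this test, so Negative. jungle: no 'a' — fails this test, so Negative. onyx: no 'a' — fails this test, so Negative. beacon: has 'a' — qualifies, so Positive.

Positive, Negative, Negative, Negative, Positive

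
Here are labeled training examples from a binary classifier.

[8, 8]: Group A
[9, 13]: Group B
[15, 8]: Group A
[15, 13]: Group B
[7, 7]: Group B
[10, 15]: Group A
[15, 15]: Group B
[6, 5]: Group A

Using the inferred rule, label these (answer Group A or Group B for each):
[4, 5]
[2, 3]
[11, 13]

The simplest hypothesis consistent with all the labels is: product is even.
[4, 5]: 4·5 = 20, passes → Group A. [2, 3]: 2·3 = 6, passes → Group A. [11, 13]: 11·13 = 143, does not satisfy this → Group B.

Group A, Group A, Group B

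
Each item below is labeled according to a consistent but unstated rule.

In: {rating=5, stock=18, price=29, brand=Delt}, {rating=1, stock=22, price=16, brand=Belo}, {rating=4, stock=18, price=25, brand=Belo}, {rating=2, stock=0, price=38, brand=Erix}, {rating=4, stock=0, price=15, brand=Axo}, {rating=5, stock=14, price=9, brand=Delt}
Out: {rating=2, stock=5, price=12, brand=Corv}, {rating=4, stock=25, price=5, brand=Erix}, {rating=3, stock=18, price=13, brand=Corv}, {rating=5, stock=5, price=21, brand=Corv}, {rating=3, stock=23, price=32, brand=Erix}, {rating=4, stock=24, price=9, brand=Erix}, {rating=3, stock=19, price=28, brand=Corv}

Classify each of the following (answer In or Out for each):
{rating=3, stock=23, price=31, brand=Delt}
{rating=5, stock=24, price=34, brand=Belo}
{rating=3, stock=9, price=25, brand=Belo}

The distinguishing property — brand is not Corv AND stock ≤ 22 — holds for all the 'In' cases and none of the 'Out' cases.

Out, Out, In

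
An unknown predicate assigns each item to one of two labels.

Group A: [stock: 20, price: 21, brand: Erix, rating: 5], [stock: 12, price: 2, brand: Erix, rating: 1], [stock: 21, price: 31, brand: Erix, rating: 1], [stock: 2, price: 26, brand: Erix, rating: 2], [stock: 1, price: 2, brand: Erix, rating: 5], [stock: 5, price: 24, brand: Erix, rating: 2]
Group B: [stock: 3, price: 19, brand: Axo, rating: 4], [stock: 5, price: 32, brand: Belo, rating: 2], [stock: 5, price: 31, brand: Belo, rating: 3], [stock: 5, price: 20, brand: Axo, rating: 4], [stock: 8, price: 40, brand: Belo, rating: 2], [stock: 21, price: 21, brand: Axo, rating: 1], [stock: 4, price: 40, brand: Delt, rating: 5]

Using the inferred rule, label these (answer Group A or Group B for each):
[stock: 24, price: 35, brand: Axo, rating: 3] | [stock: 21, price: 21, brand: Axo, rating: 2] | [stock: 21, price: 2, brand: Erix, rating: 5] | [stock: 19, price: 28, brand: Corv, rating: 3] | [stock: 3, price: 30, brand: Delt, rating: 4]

Group B, Group B, Group A, Group B, Group B

Checking candidate rules against both groups, what survives is: brand is Erix.
[stock: 24, price: 35, brand: Axo, rating: 3]: brand is Axo — lacks this property, so Group B. [stock: 21, price: 21, brand: Axo, rating: 2]: brand is Axo — lacks this property, so Group B. [stock: 21, price: 2, brand: Erix, rating: 5]: brand is Erix — passes, so Group A. [stock: 19, price: 28, brand: Corv, rating: 3]: brand is Corv — lacks this property, so Group B. [stock: 3, price: 30, brand: Delt, rating: 4]: brand is Delt — lacks this property, so Group B.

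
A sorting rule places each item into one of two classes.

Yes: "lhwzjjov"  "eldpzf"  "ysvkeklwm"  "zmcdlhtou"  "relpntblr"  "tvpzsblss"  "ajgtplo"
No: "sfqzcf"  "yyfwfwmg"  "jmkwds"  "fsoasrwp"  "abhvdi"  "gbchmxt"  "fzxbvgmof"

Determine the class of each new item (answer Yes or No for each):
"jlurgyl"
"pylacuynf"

Yes, Yes

One predicate separates the groups cleanly: contains 'l'.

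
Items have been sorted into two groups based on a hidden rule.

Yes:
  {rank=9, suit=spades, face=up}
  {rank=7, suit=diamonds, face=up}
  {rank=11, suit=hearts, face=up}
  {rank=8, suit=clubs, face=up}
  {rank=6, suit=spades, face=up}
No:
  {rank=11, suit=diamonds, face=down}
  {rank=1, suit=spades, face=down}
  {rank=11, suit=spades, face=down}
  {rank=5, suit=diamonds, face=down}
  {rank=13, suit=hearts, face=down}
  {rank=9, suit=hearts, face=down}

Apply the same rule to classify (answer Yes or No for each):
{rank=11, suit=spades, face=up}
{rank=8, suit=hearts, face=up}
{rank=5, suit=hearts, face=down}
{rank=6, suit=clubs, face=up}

Yes, Yes, No, Yes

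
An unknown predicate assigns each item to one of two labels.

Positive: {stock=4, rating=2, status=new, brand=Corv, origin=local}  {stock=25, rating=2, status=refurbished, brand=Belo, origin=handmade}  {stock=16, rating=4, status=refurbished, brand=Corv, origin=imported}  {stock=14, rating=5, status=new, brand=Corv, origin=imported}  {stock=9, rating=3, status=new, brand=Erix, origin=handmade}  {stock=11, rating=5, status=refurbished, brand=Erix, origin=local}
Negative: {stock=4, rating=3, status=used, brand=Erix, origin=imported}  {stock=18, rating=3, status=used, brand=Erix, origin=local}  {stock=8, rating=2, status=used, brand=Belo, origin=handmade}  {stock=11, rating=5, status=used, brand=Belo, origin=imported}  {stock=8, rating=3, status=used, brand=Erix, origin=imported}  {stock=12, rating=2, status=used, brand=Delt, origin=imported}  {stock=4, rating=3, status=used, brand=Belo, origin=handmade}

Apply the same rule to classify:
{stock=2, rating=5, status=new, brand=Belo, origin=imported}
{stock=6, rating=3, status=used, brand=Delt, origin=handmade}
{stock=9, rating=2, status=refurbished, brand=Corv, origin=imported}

Positive, Negative, Positive

Comparing the two groups points to one rule — status is not used.
{stock=2, rating=5, status=new, brand=Belo, origin=imported}: status is new — satisfies this, so Positive.
{stock=6, rating=3, status=used, brand=Delt, origin=handmade}: status is used — doesn't qualify, so Negative.
{stock=9, rating=2, status=refurbished, brand=Corv, origin=imported}: status is refurbished — satisfies this, so Positive.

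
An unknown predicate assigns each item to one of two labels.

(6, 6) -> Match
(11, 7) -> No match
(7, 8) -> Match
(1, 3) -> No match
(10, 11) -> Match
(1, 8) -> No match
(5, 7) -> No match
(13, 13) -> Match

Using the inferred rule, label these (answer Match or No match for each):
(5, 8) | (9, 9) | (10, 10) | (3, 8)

The rule appears to be: |first − second| ≤ 1.
(5, 8): No match (|5−8| = 3).
(9, 9): Match (|9−9| = 0).
(10, 10): Match (|10−10| = 0).
(3, 8): No match (|3−8| = 5).

No match, Match, Match, No match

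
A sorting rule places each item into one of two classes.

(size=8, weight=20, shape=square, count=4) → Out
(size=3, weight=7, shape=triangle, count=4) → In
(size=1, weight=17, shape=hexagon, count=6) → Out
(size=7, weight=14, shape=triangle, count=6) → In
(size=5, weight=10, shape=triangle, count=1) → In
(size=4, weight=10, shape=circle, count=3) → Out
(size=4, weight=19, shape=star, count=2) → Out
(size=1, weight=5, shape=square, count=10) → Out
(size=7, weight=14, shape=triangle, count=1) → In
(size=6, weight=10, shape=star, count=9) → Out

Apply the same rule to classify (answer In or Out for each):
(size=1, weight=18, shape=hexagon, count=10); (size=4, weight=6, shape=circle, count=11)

Out, Out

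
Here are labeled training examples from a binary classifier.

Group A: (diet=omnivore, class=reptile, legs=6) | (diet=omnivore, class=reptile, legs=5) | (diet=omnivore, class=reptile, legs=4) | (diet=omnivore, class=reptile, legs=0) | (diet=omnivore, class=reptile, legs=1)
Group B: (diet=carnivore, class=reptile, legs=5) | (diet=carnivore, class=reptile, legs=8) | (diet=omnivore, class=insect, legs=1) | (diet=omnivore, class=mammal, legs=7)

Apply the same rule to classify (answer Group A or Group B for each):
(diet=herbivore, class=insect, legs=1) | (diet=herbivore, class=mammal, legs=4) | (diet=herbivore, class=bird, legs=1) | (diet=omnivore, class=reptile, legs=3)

'Group A' ⟺ class is reptile AND diet is omnivore.

Group B, Group B, Group B, Group A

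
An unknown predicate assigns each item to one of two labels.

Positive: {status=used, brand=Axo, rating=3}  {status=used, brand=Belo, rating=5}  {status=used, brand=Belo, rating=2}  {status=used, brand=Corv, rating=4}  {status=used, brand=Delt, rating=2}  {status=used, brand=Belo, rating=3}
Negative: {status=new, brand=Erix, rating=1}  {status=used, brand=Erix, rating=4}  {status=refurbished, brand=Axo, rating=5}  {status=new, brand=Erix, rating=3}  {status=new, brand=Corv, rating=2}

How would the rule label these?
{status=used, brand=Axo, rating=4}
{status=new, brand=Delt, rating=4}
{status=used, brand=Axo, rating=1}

One predicate separates the groups cleanly: brand is not Erix AND status is used.
Positive: {status=used, brand=Axo, rating=4}, since brand is Axo, status is used. Negative: {status=new, brand=Delt, rating=4}, since brand is Delt, status is new. Positive: {status=used, brand=Axo, rating=1}, since brand is Axo, status is used.

Positive, Negative, Positive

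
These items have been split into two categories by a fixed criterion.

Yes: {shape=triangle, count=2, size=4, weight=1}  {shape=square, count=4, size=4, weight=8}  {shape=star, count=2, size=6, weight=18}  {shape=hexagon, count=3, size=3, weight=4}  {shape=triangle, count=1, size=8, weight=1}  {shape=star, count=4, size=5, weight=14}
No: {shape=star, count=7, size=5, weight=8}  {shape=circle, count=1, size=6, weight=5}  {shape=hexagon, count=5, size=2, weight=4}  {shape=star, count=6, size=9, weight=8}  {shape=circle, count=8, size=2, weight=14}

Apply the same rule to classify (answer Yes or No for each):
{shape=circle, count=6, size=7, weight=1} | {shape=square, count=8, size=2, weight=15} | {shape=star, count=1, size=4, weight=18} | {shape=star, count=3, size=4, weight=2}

A rule that fits every label: count ≤ 4 AND weight ≠ 5 — true of each 'Yes' example, false of each 'No' one.
{shape=circle, count=6, size=7, weight=1}: No (count = 6, weight = 1).
{shape=square, count=8, size=2, weight=15}: No (count = 8, weight = 15).
{shape=star, count=1, size=4, weight=18}: Yes (count = 1, weight = 18).
{shape=star, count=3, size=4, weight=2}: Yes (count = 3, weight = 2).

No, No, Yes, Yes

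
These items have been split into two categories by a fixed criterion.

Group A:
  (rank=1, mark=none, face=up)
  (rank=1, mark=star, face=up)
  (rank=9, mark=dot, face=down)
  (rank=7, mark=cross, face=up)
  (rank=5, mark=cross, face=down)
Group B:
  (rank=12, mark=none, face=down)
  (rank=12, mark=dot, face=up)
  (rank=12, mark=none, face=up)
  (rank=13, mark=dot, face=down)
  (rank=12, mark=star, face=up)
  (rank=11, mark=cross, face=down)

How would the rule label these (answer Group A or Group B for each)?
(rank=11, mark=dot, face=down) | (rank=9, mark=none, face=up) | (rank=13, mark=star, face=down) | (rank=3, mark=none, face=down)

Group B, Group A, Group B, Group A

'Group A' ⟺ rank ≤ 9.
(rank=11, mark=dot, face=down): rank = 11 — does not satisfy this, so Group B. (rank=9, mark=none, face=up): rank = 9 — matches, so Group A. (rank=13, mark=star, face=down): rank = 13 — does not satisfy this, so Group B. (rank=3, mark=none, face=down): rank = 3 — matches, so Group A.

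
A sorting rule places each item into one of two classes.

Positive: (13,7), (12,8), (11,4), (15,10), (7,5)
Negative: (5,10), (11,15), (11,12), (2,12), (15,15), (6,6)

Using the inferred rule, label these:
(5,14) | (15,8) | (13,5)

Negative, Positive, Positive

Rule: first > second. This holds for each 'Positive' example and fails for each 'Negative' one.
Negative: (5,14), since 5 < 14. Positive: (15,8), since 15 > 8. Positive: (13,5), since 13 > 5.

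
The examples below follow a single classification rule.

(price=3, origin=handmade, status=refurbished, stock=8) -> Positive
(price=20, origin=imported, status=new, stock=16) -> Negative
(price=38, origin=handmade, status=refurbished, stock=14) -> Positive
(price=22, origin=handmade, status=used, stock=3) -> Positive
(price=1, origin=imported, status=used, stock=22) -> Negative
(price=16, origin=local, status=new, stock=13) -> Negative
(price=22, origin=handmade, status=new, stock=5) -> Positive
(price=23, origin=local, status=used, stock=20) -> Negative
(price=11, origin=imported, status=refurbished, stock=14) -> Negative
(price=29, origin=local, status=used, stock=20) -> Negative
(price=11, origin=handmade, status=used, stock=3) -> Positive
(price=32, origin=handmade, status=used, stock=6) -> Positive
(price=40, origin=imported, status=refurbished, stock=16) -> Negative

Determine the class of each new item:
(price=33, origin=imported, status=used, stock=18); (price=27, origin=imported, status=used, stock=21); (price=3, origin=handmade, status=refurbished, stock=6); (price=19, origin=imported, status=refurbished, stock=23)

Negative, Negative, Positive, Negative

Checking candidate rules against both groups, what survives is: origin is handmade.
(price=33, origin=imported, status=used, stock=18) — origin is imported, hence Negative.
(price=27, origin=imported, status=used, stock=21) — origin is imported, hence Negative.
(price=3, origin=handmade, status=refurbished, stock=6) — origin is handmade, hence Positive.
(price=19, origin=imported, status=refurbished, stock=23) — origin is imported, hence Negative.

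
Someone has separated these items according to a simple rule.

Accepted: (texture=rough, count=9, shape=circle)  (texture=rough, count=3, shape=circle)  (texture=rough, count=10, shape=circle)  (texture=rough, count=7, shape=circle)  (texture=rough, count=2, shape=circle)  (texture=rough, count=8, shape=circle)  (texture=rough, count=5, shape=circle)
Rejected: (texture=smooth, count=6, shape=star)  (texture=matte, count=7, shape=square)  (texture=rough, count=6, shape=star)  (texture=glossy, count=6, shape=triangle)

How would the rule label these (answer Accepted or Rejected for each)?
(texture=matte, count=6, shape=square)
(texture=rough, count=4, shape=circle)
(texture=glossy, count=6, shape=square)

The classifier is using: shape is circle.
(texture=matte, count=6, shape=square): shape is square, does not fit → Rejected. (texture=rough, count=4, shape=circle): shape is circle, checks out → Accepted. (texture=glossy, count=6, shape=square): shape is square, does not fit → Rejected.

Rejected, Accepted, Rejected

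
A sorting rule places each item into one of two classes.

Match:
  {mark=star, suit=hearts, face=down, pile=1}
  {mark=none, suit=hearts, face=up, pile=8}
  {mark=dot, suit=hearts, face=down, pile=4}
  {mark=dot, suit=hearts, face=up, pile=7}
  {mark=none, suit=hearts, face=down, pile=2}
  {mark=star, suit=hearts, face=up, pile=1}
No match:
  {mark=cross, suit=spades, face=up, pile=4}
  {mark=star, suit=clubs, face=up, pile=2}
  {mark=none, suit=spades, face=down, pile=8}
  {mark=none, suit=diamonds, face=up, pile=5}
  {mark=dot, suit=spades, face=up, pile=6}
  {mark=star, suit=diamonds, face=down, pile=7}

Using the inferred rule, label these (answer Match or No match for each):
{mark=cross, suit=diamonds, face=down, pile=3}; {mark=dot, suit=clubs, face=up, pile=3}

No match, No match

Checking candidate rules against both groups, what survives is: suit is hearts.
{mark=cross, suit=diamonds, face=down, pile=3}: suit is diamonds — does not fit, so No match.
{mark=dot, suit=clubs, face=up, pile=3}: suit is clubs — does not fit, so No match.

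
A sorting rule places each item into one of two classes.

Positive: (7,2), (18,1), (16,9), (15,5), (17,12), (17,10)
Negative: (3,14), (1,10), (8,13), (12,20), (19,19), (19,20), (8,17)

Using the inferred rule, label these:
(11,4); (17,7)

Comparing the two groups points to one rule — first > second.
Positive: (11,4), since 11 > 4.
Positive: (17,7), since 17 > 7.

Positive, Positive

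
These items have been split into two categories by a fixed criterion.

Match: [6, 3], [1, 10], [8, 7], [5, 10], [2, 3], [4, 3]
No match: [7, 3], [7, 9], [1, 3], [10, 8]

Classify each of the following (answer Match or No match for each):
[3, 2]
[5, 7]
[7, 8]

Match, No match, Match

Comparing the two groups points to one rule — sum is odd.
[3, 2]: 3+2 = 5 — qualifies, so Match. [5, 7]: 5+7 = 12 — lacks this property, so No match. [7, 8]: 7+8 = 15 — qualifies, so Match.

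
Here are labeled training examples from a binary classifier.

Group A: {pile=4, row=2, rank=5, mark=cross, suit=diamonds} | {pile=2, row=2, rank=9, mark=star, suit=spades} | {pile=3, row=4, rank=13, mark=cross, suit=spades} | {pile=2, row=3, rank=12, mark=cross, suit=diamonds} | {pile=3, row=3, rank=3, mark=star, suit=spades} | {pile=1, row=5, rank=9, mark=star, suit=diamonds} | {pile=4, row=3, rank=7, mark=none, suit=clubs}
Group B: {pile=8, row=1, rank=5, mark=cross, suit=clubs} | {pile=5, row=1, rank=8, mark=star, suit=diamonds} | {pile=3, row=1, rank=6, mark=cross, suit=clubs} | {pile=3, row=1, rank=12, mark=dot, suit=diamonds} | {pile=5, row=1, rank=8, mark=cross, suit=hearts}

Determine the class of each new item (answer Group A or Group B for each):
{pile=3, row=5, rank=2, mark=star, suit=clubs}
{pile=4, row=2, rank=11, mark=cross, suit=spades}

'Group A' ⟺ row ≥ 2.
Group A: {pile=3, row=5, rank=2, mark=star, suit=clubs}, since row = 5.
Group A: {pile=4, row=2, rank=11, mark=cross, suit=spades}, since row = 2.

Group A, Group A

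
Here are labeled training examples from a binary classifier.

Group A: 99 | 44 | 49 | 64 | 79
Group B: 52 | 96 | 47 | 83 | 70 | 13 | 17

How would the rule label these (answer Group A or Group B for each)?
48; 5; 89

Group B, Group B, Group A

'Group A' ⟺ ≡ 4 (mod 5).
48: 48 mod 5 = 3 — fails the rule, so Group B.
5: 5 mod 5 = 0 — fails the rule, so Group B.
89: 89 mod 5 = 4 — satisfies this, so Group A.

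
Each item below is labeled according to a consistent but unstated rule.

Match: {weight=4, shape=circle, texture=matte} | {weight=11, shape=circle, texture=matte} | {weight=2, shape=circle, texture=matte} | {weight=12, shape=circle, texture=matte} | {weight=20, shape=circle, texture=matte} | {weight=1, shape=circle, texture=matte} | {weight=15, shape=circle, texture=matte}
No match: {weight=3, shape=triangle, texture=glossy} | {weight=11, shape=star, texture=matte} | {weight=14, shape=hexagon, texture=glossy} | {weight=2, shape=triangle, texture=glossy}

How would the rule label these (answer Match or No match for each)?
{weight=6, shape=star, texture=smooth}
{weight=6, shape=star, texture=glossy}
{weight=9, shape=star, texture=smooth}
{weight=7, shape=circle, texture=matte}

No match, No match, No match, Match

The simplest hypothesis consistent with all the labels is: shape is circle.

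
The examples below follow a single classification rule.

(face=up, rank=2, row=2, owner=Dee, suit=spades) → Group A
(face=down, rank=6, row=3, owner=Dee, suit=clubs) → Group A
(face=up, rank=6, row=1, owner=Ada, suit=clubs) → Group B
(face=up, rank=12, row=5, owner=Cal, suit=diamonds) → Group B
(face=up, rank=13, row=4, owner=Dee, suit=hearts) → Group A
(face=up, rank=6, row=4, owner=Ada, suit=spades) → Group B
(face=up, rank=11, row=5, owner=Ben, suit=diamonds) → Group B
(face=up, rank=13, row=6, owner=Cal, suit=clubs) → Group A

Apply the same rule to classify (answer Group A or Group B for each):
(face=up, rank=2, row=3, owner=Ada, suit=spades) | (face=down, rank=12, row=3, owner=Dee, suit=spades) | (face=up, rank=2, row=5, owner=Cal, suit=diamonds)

Group B, Group A, Group B

Rule: owner is Dee OR row = 6. This holds for each 'Group A' example and fails for each 'Group B' one.
(face=up, rank=2, row=3, owner=Ada, suit=spades) — owner is Ada, row = 3, hence Group B. (face=down, rank=12, row=3, owner=Dee, suit=spades) — owner is Dee, row = 3, hence Group A. (face=up, rank=2, row=5, owner=Cal, suit=diamonds) — owner is Cal, row = 5, hence Group B.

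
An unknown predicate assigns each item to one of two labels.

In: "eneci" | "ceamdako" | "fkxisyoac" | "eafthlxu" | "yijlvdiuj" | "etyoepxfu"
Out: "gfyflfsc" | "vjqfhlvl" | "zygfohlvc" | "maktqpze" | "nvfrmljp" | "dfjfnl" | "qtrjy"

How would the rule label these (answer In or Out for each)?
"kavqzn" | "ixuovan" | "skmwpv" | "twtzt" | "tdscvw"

The classifier is using: has ≥ 3 vowels.
"kavqzn": Out (1 vowel). "ixuovan": In (4 vowels). "skmwpv": Out (0 vowels). "twtzt": Out (0 vowels). "tdscvw": Out (0 vowels).

Out, In, Out, Out, Out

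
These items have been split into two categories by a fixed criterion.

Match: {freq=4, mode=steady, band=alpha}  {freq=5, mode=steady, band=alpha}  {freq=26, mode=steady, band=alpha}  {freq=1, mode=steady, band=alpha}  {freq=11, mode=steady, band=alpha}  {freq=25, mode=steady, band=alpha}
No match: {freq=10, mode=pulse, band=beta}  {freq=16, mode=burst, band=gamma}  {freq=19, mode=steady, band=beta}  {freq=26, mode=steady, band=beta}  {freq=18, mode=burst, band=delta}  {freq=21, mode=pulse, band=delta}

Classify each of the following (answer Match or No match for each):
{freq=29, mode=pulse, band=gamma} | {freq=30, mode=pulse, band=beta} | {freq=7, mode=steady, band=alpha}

The common property of the 'Match' items is: band is alpha. No 'No match' item has it.

No match, No match, Match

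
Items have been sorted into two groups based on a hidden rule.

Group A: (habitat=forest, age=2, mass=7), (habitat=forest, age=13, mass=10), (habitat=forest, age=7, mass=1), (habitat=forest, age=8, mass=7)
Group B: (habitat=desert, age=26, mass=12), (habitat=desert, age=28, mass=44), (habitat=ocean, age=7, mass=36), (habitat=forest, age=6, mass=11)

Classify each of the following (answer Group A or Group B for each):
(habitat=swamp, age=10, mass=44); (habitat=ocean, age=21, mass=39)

Group B, Group B

Rule: mass ≤ 10. This holds for each 'Group A' example and fails for each 'Group B' one.
(habitat=swamp, age=10, mass=44): mass = 44 — lacks this property, so Group B. (habitat=ocean, age=21, mass=39): mass = 39 — lacks this property, so Group B.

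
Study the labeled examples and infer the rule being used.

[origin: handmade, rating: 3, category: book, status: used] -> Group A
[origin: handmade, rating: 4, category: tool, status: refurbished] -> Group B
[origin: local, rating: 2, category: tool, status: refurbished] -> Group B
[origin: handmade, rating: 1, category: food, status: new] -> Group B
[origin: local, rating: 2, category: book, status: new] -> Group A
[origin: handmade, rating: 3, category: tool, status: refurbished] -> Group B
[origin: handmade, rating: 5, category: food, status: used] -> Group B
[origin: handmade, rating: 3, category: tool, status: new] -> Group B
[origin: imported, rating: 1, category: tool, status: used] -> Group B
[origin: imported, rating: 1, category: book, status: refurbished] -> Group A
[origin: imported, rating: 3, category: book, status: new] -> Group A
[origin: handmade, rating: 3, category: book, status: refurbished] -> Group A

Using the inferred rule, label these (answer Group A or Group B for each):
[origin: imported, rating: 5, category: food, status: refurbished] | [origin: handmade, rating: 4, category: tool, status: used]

Group B, Group B

The classifier is using: category is book.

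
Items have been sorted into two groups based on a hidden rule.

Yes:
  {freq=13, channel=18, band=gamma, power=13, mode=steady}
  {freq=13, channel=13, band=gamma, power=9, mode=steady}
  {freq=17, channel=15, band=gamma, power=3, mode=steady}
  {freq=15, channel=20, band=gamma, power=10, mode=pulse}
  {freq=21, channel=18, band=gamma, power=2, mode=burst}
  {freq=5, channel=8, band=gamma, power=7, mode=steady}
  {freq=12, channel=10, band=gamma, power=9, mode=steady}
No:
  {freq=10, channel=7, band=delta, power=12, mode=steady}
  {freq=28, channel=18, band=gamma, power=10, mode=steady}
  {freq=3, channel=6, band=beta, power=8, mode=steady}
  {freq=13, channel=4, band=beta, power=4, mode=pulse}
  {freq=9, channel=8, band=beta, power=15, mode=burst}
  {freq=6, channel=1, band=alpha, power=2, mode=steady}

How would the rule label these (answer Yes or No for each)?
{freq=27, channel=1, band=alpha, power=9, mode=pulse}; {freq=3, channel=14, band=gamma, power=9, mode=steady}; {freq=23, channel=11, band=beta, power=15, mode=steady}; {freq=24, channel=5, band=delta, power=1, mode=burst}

No, Yes, No, No

The pattern is that an item is 'Yes' exactly when: band is gamma AND freq ≤ 21.
No: {freq=27, channel=1, band=alpha, power=9, mode=pulse}, since band is alpha, freq = 27.
Yes: {freq=3, channel=14, band=gamma, power=9, mode=steady}, since band is gamma, freq = 3.
No: {freq=23, channel=11, band=beta, power=15, mode=steady}, since band is beta, freq = 23.
No: {freq=24, channel=5, band=delta, power=1, mode=burst}, since band is delta, freq = 24.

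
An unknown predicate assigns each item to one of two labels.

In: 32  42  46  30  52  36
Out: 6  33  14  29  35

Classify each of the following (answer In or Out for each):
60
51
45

In, Out, Out

A rule that fits every label: even AND at least 29 — true of each 'In' example, false of each 'Out' one.
60: 60 is even, 60 ≥ 29 — has this property, so In.
51: 51 is odd, 51 ≥ 29 — does not fit, so Out.
45: 45 is odd, 45 ≥ 29 — does not fit, so Out.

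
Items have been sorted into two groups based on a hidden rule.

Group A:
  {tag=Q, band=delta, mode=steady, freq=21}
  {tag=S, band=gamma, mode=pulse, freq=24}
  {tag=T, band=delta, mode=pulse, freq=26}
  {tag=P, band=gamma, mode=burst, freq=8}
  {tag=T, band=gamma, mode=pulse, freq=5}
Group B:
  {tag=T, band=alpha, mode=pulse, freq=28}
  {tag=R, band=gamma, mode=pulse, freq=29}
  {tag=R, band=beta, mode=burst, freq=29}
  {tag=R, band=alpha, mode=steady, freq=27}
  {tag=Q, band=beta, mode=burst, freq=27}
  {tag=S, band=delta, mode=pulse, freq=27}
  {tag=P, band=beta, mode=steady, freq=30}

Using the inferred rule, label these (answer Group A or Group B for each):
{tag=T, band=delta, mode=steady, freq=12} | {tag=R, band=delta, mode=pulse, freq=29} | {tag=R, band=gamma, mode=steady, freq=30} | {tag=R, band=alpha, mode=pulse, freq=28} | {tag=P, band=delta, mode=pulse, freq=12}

The rule appears to be: freq ≤ 26.

Group A, Group B, Group B, Group B, Group A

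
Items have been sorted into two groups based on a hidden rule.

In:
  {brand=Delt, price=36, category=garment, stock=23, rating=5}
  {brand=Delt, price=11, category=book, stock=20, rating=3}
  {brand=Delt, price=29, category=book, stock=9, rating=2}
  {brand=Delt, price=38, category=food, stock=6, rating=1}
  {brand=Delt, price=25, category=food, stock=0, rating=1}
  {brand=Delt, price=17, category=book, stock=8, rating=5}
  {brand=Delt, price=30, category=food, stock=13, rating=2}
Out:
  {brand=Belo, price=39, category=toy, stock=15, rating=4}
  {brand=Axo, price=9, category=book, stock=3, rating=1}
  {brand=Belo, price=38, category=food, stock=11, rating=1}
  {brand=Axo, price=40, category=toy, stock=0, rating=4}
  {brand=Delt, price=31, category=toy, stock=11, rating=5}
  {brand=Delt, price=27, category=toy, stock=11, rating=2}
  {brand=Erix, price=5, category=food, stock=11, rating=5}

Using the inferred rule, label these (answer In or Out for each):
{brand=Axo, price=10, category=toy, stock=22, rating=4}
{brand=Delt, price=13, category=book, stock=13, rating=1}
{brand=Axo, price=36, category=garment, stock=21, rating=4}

A rule that fits every label: brand is Delt AND stock ≠ 11 — true of each 'In' example, false of each 'Out' one.
{brand=Axo, price=10, category=toy, stock=22, rating=4}: brand is Axo, stock = 22, does not fit → Out. {brand=Delt, price=13, category=book, stock=13, rating=1}: brand is Delt, stock = 13, matches → In. {brand=Axo, price=36, category=garment, stock=21, rating=4}: brand is Axo, stock = 21, does not fit → Out.

Out, In, Out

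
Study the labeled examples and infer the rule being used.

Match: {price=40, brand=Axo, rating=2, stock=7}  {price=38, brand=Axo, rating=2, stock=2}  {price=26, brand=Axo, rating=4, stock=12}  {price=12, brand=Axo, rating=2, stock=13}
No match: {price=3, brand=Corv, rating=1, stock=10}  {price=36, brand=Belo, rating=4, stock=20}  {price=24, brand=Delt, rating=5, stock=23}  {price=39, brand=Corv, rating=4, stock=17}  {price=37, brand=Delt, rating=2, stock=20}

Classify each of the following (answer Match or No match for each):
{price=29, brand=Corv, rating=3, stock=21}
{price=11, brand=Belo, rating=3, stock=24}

No match, No match

The common property of the 'Match' items is: brand is Axo. No 'No match' item has it.
{price=29, brand=Corv, rating=3, stock=21}: brand is Corv — does not satisfy this, so No match.
{price=11, brand=Belo, rating=3, stock=24}: brand is Belo — does not satisfy this, so No match.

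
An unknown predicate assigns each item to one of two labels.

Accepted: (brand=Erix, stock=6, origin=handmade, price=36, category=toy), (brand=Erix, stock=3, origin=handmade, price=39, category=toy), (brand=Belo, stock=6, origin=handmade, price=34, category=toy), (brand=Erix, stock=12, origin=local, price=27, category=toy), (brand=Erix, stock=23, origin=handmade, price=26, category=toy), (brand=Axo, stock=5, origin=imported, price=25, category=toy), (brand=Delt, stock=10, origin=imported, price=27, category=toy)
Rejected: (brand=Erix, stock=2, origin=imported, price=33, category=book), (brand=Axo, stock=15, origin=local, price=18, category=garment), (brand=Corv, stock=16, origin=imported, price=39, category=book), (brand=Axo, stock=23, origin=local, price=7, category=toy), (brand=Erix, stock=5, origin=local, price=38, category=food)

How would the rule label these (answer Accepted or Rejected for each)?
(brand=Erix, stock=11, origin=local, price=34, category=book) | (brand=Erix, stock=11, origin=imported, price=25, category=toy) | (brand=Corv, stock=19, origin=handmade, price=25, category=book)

Rejected, Accepted, Rejected

The rule appears to be: category is toy AND price ≥ 18.
(brand=Erix, stock=11, origin=local, price=34, category=book): category is book, price = 34 — does not pass, so Rejected.
(brand=Erix, stock=11, origin=imported, price=25, category=toy): category is toy, price = 25 — meets the rule, so Accepted.
(brand=Corv, stock=19, origin=handmade, price=25, category=book): category is book, price = 25 — does not pass, so Rejected.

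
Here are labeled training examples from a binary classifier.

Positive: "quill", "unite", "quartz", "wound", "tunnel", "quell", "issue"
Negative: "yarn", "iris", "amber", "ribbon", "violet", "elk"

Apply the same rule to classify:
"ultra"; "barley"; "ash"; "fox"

Positive, Negative, Negative, Negative

Every 'Positive' example satisfies: contains 'u'. None of the 'Negative' examples do.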